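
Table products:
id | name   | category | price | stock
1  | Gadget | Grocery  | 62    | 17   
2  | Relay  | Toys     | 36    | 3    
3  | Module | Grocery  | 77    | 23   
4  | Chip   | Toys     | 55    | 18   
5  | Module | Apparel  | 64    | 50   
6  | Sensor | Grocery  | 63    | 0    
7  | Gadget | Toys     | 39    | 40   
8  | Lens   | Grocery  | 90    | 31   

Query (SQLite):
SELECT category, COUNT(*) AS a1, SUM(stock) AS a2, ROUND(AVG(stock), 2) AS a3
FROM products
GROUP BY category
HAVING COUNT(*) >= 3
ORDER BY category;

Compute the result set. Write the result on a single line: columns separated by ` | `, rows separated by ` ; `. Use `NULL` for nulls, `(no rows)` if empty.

Grocery | 4 | 71 | 17.75 ; Toys | 3 | 61 | 20.33

Group products by category.
Per group compute: COUNT(*), SUM(stock), ROUND(AVG(stock), 2).
HAVING: drop groups with fewer than 3 rows.
  Apparel: ids {5} → COUNT(*)=1, SUM(stock)=50, ROUND(AVG(stock), 2)=50
  Grocery: ids {1, 3, 6, 8} → COUNT(*)=4, SUM(stock)=71, ROUND(AVG(stock), 2)=17.75
  Toys: ids {2, 4, 7} → COUNT(*)=3, SUM(stock)=61, ROUND(AVG(stock), 2)=20.33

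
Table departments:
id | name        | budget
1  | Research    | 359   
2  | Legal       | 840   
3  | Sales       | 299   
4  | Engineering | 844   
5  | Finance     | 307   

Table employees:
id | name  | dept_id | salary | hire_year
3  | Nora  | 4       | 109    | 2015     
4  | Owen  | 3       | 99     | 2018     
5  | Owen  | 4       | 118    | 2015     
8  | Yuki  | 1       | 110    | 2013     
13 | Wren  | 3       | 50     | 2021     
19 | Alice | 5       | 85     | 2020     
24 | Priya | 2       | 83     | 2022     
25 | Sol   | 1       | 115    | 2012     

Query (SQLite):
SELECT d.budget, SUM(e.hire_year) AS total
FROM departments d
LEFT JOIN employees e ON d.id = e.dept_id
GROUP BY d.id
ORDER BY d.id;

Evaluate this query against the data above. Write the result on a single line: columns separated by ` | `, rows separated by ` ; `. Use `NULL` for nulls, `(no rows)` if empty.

359 | 4025 ; 840 | 2022 ; 299 | 4039 ; 844 | 4030 ; 307 | 2020

LEFT JOIN keeps every departments row; unmatched ones get NULL for employees columns.
Group by departments.id and compute SUM(e.hire_year). SUM over an all-NULL group is NULL.
  1: ids {8, 25} → SUM(e.hire_year)=4025
  2: ids {24} → SUM(e.hire_year)=2022
  3: ids {4, 13} → SUM(e.hire_year)=4039
  4: ids {3, 5} → SUM(e.hire_year)=4030
  5: ids {19} → SUM(e.hire_year)=2020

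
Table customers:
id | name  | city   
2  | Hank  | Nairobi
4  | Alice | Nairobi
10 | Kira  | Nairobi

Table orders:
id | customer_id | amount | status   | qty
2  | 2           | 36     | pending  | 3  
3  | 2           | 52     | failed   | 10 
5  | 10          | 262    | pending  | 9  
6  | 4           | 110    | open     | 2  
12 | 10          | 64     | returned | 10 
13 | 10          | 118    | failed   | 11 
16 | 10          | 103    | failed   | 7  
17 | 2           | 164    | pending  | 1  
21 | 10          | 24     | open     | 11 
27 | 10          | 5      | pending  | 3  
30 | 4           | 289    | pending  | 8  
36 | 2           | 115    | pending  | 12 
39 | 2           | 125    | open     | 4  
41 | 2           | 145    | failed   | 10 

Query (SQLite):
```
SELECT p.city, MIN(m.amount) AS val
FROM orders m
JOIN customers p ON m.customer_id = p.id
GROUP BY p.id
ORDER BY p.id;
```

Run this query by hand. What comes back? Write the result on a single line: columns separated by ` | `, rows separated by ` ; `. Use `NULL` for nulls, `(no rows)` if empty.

Join each orders row to its customers via customer_id.
Group joined rows by customers.id; compute MIN(m.amount) per group.
  2: ids {2, 3, 17, 36, 39, 41} → MIN(m.amount)=36
  4: ids {6, 30} → MIN(m.amount)=110
  10: ids {5, 12, 13, 16, 21, 27} → MIN(m.amount)=5

Nairobi | 36 ; Nairobi | 110 ; Nairobi | 5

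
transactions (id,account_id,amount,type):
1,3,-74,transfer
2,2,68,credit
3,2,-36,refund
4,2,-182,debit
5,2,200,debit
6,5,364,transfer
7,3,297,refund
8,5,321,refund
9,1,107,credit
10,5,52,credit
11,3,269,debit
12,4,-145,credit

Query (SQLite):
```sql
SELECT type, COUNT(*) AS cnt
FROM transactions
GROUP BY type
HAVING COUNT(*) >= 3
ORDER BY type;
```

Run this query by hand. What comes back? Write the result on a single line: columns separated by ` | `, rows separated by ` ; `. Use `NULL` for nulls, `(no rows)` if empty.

Partition transactions by type; compute COUNT(*) within each group.
HAVING: keep groups with count ≥ 3.
  credit: ids {2, 9, 10, 12} → COUNT(*)=4
  debit: ids {4, 5, 11} → COUNT(*)=3
  refund: ids {3, 7, 8} → COUNT(*)=3
  transfer: ids {1, 6} → COUNT(*)=2

credit | 4 ; debit | 3 ; refund | 3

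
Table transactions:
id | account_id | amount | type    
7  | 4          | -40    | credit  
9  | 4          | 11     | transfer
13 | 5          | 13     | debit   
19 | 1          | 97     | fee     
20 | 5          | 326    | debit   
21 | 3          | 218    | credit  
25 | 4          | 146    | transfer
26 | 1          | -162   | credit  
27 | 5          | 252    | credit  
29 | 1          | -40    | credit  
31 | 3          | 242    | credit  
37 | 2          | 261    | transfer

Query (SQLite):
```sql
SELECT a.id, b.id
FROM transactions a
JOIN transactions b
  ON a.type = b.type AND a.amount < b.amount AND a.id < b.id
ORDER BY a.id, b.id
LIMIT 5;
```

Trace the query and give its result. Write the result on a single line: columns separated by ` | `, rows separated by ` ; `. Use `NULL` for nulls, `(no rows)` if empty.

Pairs (a,b) with same type, a.amount < b.amount, a.id < b.id.
type groups: credit:{7,21,26,27,29,31} debit:{13,20} fee:{19} transfer:{9,25,37}
Ordered by (a.id, b.id); first 5.

7 | 21 ; 7 | 27 ; 7 | 31 ; 9 | 25 ; 9 | 37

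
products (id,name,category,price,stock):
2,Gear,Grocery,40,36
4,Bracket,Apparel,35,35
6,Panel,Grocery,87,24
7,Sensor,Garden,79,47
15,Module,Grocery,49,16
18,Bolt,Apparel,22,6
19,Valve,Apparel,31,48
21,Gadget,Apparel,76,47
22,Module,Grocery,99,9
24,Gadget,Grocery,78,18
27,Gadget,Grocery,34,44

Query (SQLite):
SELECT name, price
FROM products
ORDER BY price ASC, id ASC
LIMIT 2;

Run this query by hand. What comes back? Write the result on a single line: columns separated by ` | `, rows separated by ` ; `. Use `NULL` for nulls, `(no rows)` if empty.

Bolt | 22 ; Valve | 31

Sort by price asc, tiebreak id asc: (22, id=18), (31, id=19), (34, id=27), (35, id=4), (40, id=2) …. Take first 2.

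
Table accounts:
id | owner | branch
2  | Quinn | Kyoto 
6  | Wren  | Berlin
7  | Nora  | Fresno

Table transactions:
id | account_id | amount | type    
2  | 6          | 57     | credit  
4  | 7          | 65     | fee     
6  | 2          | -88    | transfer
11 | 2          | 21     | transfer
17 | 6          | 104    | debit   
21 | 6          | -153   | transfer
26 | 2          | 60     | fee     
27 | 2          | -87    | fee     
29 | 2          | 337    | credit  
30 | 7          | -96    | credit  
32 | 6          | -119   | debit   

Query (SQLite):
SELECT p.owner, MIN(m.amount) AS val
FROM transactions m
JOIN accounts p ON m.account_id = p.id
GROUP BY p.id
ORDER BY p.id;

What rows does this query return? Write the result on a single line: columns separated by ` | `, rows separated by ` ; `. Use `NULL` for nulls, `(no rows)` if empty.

Quinn | -88 ; Wren | -153 ; Nora | -96

Join each transactions row to its accounts via account_id.
Group joined rows by accounts.id; compute MIN(m.amount) per group.
  2: ids {6, 11, 26, 27, 29} → MIN(m.amount)=-88
  6: ids {2, 17, 21, 32} → MIN(m.amount)=-153
  7: ids {4, 30} → MIN(m.amount)=-96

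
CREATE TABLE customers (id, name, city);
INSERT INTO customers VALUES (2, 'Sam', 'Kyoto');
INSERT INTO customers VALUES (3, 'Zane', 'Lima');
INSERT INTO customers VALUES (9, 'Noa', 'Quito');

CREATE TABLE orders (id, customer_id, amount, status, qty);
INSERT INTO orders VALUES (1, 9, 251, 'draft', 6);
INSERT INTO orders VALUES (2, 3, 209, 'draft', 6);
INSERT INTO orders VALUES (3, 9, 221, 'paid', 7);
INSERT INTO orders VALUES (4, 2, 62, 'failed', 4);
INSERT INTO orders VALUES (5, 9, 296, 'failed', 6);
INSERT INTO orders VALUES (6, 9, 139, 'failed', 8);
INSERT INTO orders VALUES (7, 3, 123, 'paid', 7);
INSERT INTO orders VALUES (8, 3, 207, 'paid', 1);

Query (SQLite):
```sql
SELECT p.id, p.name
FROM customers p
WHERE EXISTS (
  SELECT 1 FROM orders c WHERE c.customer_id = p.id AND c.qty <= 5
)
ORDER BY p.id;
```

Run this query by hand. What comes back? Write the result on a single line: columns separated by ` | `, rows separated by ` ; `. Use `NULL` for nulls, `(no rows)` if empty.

For each customers row, check whether any orders with matching customer_id has qty <= 5.
Keep rows where that is true.

2 | Sam ; 3 | Zane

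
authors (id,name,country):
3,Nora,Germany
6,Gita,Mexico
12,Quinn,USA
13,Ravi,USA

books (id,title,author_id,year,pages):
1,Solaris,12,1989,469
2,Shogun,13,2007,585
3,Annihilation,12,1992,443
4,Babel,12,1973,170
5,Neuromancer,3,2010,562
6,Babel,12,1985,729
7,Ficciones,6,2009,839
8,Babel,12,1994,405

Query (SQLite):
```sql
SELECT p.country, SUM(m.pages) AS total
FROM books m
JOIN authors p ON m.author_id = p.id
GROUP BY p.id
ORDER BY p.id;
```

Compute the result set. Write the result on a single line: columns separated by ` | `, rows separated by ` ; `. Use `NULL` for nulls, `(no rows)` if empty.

Germany | 562 ; Mexico | 839 ; USA | 2216 ; USA | 585

Join each books row to its authors via author_id.
Group joined rows by authors.id; compute SUM(m.pages) per group.
  3: ids {5} → SUM(m.pages)=562
  6: ids {7} → SUM(m.pages)=839
  12: ids {1, 3, 4, 6, 8} → SUM(m.pages)=2216
  13: ids {2} → SUM(m.pages)=585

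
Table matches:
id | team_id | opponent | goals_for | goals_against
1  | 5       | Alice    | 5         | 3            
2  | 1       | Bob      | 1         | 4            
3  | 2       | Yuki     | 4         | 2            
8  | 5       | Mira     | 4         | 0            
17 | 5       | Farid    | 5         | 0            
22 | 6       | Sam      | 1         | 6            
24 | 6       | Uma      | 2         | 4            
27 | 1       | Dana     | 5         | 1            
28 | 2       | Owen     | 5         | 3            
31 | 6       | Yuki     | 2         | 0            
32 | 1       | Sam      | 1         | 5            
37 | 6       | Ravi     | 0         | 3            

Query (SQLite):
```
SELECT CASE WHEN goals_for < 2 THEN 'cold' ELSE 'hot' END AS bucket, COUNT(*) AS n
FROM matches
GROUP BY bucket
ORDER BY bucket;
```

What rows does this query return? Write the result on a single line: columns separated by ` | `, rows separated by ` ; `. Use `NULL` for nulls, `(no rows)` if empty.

Bucket rows by goals_for < 2 → 'cold' else 'hot'; count each bucket.

cold | 4 ; hot | 8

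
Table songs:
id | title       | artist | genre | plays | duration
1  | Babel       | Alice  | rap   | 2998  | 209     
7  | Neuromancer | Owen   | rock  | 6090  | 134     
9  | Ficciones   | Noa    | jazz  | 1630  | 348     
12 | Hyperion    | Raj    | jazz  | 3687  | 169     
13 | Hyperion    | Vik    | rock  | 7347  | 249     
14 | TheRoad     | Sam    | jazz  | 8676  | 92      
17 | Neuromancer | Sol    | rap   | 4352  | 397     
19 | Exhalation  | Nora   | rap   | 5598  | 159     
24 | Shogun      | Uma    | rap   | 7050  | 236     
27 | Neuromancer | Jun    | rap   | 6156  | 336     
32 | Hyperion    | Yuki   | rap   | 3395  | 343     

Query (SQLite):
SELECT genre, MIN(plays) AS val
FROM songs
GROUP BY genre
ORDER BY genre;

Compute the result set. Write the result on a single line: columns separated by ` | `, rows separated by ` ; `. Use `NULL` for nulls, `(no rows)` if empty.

Partition songs by genre; compute MIN(plays) within each group.
  jazz: ids {9, 12, 14} → MIN(plays)=1630
  rap: ids {1, 17, 19, 24, 27, 32} → MIN(plays)=2998
  rock: ids {7, 13} → MIN(plays)=6090

jazz | 1630 ; rap | 2998 ; rock | 6090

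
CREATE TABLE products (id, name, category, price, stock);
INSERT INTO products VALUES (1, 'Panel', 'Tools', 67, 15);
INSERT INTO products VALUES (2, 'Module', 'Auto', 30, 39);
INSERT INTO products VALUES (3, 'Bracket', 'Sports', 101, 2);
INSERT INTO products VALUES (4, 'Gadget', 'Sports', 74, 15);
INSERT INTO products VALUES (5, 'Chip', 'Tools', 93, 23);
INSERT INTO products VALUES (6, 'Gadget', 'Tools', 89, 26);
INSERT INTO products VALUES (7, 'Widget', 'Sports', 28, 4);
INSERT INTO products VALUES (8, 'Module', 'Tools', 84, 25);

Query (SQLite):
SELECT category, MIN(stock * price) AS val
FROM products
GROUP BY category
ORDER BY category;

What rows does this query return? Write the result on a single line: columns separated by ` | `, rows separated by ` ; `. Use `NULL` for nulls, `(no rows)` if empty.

Auto | 1170 ; Sports | 112 ; Tools | 1005

For each row compute stock * price.
Group by category; take MIN of the expression per group.
  Auto: ids {2} → MIN(stock * price)=1170
  Sports: ids {3, 4, 7} → MIN(stock * price)=112
  Tools: ids {1, 5, 6, 8} → MIN(stock * price)=1005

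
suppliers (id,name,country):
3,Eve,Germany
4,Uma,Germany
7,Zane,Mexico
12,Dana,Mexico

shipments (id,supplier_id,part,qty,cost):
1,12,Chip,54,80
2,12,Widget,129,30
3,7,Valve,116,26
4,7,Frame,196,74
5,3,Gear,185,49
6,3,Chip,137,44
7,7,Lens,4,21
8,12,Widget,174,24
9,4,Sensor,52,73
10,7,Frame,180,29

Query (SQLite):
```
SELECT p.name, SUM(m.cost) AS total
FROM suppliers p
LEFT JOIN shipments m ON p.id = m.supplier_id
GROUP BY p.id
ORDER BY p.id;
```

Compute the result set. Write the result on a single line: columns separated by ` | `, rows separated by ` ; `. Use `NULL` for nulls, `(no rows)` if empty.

LEFT JOIN keeps every suppliers row; unmatched ones get NULL for shipments columns.
Group by suppliers.id and compute SUM(m.cost). SUM over an all-NULL group is NULL.
  3: ids {5, 6} → SUM(m.cost)=93
  4: ids {9} → SUM(m.cost)=73
  7: ids {3, 4, 7, 10} → SUM(m.cost)=150
  12: ids {1, 2, 8} → SUM(m.cost)=134

Eve | 93 ; Uma | 73 ; Zane | 150 ; Dana | 134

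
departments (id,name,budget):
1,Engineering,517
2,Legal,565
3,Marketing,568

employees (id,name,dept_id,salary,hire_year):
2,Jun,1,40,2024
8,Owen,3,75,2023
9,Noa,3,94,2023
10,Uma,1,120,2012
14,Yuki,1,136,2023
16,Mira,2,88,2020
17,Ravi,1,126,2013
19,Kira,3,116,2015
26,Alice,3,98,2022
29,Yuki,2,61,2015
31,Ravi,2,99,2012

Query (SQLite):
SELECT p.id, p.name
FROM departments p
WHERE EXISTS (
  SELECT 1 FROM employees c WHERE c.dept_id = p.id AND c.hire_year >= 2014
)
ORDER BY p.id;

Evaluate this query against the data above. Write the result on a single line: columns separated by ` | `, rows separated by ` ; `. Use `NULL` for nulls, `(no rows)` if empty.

1 | Engineering ; 2 | Legal ; 3 | Marketing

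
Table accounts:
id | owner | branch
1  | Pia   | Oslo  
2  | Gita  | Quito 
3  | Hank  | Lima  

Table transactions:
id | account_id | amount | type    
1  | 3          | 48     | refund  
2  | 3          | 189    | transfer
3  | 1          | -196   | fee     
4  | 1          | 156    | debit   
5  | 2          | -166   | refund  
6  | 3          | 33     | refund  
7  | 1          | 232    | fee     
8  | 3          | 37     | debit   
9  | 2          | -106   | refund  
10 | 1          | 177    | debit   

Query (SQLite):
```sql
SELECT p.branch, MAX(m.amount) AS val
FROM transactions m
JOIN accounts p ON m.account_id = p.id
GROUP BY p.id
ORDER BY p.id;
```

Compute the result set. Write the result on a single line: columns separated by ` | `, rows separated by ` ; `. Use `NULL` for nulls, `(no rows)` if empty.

Join each transactions row to its accounts via account_id.
Group joined rows by accounts.id; compute MAX(m.amount) per group.
  1: ids {3, 4, 7, 10} → MAX(m.amount)=232
  2: ids {5, 9} → MAX(m.amount)=-106
  3: ids {1, 2, 6, 8} → MAX(m.amount)=189

Oslo | 232 ; Quito | -106 ; Lima | 189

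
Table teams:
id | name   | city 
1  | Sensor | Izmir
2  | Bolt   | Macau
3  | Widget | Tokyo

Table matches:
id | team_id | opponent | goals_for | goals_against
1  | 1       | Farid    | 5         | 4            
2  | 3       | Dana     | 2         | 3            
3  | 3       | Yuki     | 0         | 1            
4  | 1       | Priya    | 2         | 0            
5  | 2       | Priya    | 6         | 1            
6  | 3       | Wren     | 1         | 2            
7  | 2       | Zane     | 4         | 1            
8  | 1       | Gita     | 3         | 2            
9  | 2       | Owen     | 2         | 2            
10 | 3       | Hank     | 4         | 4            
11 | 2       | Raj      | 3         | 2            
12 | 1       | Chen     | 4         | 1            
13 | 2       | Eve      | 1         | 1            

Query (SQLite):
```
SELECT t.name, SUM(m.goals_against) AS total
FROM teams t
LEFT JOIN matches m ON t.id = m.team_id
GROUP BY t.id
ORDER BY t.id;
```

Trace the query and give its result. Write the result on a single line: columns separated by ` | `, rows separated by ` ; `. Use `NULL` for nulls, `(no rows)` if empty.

LEFT JOIN keeps every teams row; unmatched ones get NULL for matches columns.
Group by teams.id and compute SUM(m.goals_against). SUM over an all-NULL group is NULL.
  1: ids {1, 4, 8, 12} → SUM(m.goals_against)=7
  2: ids {5, 7, 9, 11, 13} → SUM(m.goals_against)=7
  3: ids {2, 3, 6, 10} → SUM(m.goals_against)=10

Sensor | 7 ; Bolt | 7 ; Widget | 10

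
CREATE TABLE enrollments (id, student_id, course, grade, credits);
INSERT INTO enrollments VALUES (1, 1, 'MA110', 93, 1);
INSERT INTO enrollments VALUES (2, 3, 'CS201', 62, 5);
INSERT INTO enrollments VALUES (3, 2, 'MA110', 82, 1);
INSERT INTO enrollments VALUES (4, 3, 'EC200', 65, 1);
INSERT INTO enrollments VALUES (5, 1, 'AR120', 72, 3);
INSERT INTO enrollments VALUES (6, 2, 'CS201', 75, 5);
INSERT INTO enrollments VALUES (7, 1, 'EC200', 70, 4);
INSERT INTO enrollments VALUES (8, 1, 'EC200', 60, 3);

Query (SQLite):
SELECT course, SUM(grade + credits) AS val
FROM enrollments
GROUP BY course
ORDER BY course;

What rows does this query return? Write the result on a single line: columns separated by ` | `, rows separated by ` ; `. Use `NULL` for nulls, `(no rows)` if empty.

For each row compute grade + credits.
Group by course; take SUM of the expression per group.
  AR120: ids {5} → SUM(grade + credits)=75
  CS201: ids {2, 6} → SUM(grade + credits)=147
  EC200: ids {4, 7, 8} → SUM(grade + credits)=203
  MA110: ids {1, 3} → SUM(grade + credits)=177

AR120 | 75 ; CS201 | 147 ; EC200 | 203 ; MA110 | 177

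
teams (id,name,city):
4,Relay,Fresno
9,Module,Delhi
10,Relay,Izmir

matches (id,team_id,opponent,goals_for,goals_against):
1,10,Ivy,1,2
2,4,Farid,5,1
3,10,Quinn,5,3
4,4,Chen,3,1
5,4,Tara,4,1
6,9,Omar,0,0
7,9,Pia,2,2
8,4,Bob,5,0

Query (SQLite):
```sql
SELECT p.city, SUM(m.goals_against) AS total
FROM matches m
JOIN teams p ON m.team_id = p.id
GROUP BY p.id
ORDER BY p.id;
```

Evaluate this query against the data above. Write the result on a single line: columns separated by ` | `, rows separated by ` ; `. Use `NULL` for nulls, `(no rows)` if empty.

Fresno | 3 ; Delhi | 2 ; Izmir | 5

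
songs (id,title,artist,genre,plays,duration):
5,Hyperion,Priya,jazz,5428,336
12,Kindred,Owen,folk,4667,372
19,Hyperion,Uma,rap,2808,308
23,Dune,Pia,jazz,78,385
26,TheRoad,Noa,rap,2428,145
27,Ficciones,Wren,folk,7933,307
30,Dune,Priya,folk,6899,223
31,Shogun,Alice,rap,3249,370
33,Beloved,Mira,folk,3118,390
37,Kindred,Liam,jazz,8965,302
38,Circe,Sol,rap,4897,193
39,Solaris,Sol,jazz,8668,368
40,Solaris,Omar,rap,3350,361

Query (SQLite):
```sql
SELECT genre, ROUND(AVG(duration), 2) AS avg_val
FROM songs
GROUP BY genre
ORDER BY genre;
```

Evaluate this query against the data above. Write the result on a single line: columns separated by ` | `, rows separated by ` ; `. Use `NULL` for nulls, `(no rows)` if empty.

folk | 323 ; jazz | 347.75 ; rap | 275.4

Partition songs by genre; compute ROUND(AVG(duration), 2) within each group.
  folk: ids {12, 27, 30, 33} → ROUND(AVG(duration), 2)=323
  jazz: ids {5, 23, 37, 39} → ROUND(AVG(duration), 2)=347.75
  rap: ids {19, 26, 31, 38, 40} → ROUND(AVG(duration), 2)=275.4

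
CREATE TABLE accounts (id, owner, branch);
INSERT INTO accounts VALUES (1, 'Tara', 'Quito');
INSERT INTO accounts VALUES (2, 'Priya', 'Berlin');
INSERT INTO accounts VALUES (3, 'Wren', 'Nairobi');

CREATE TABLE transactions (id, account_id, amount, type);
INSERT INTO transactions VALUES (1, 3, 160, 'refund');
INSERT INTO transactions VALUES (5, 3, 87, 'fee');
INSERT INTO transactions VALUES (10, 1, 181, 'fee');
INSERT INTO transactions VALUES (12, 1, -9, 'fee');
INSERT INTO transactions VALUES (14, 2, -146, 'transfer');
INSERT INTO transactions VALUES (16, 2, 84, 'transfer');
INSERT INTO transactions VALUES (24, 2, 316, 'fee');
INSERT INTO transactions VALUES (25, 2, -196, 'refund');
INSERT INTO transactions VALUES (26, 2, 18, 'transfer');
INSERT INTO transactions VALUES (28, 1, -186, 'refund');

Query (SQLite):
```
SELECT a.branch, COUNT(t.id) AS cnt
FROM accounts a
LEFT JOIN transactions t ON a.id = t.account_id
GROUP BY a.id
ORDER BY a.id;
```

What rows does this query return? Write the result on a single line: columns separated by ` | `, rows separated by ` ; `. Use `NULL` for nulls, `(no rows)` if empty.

Quito | 3 ; Berlin | 5 ; Nairobi | 2

LEFT JOIN keeps every accounts row; unmatched ones get NULL for transactions columns.
Group by accounts.id and compute COUNT(t.id). COUNT(col) of an all-NULL group is 0.
  1: ids {10, 12, 28} → COUNT(t.id)=3
  2: ids {14, 16, 24, 25, 26} → COUNT(t.id)=5
  3: ids {1, 5} → COUNT(t.id)=2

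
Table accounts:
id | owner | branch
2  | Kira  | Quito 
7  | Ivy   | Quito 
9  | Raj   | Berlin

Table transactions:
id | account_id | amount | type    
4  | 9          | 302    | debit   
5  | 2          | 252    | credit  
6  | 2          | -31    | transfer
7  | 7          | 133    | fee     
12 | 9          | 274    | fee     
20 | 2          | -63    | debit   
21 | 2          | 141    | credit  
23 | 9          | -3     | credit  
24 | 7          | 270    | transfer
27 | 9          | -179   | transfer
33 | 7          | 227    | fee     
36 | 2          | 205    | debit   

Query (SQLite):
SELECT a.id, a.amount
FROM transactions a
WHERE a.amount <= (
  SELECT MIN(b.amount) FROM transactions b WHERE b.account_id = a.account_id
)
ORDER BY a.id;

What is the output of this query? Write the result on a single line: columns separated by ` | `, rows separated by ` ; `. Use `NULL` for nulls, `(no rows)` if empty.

For each transactions row a, compute MIN(amount) over rows sharing a.account_id.
Keep row a if a.amount <= that per-group MIN.
  account_id=2: MIN(amount) = -63
  account_id=7: MIN(amount) = 133
  account_id=9: MIN(amount) = -179

7 | 133 ; 20 | -63 ; 27 | -179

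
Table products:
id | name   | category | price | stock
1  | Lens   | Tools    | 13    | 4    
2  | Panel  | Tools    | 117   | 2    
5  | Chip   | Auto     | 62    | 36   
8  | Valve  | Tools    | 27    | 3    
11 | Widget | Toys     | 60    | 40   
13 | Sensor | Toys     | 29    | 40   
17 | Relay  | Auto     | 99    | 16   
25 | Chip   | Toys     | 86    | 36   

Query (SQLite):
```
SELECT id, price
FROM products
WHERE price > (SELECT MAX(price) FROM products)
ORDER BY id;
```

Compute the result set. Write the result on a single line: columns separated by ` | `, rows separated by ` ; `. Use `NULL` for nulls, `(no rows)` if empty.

Scalar subquery: MAX(price) over all products rows = 117.
Keep rows where price > that value.

(no rows)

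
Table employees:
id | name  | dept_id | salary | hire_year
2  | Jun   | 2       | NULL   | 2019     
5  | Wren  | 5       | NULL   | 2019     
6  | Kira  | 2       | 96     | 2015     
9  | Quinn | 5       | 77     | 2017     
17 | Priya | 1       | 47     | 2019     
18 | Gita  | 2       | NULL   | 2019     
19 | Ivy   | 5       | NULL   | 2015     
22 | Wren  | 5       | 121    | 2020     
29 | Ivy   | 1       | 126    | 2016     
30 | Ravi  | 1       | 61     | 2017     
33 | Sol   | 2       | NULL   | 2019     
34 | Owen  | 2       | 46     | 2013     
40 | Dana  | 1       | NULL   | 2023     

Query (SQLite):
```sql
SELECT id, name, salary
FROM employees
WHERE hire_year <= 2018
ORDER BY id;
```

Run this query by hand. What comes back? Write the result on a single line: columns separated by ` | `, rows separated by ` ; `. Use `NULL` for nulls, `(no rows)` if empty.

hire_year <= 2018: ids {6, 9, 19, 29, 30, 34}

6 | Kira | 96 ; 9 | Quinn | 77 ; 19 | Ivy | NULL ; 29 | Ivy | 126 ; 30 | Ravi | 61 ; 34 | Owen | 46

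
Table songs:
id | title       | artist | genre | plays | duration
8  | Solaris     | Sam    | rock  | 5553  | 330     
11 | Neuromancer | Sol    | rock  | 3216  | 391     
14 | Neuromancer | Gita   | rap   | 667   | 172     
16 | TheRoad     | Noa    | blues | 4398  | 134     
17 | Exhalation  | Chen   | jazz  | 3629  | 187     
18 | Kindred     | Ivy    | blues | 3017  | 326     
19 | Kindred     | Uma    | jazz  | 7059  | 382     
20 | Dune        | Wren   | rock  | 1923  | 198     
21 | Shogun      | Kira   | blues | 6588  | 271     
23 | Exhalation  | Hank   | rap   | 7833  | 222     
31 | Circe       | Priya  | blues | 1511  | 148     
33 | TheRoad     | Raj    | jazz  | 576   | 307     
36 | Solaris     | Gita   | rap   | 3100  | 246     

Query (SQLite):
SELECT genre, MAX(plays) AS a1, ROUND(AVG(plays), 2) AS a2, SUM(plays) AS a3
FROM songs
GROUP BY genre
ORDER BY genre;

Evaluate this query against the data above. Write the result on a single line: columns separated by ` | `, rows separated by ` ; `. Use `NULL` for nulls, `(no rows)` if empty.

Group songs by genre.
Per group compute: MAX(plays), ROUND(AVG(plays), 2), SUM(plays).
  blues: ids {16, 18, 21, 31} → MAX(plays)=6588, ROUND(AVG(plays), 2)=3878.5, SUM(plays)=15514
  jazz: ids {17, 19, 33} → MAX(plays)=7059, ROUND(AVG(plays), 2)=3754.67, SUM(plays)=11264
  rap: ids {14, 23, 36} → MAX(plays)=7833, ROUND(AVG(plays), 2)=3866.67, SUM(plays)=11600
  rock: ids {8, 11, 20} → MAX(plays)=5553, ROUND(AVG(plays), 2)=3564, SUM(plays)=10692

blues | 6588 | 3878.5 | 15514 ; jazz | 7059 | 3754.67 | 11264 ; rap | 7833 | 3866.67 | 11600 ; rock | 5553 | 3564 | 10692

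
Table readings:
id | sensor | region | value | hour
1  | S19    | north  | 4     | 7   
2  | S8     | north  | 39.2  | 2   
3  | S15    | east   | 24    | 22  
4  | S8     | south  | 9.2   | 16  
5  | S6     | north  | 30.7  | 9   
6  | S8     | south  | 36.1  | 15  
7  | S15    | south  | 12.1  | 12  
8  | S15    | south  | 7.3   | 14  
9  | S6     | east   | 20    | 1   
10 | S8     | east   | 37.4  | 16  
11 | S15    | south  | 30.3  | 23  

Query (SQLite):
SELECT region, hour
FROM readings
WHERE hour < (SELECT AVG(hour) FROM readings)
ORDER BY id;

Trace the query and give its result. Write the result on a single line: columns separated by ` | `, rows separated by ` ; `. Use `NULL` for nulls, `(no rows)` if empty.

north | 7 ; north | 2 ; north | 9 ; south | 12 ; east | 1

Scalar subquery: AVG(hour) over all readings rows = 12.454545 (≈; comparison uses full precision).
Keep rows where hour < that value.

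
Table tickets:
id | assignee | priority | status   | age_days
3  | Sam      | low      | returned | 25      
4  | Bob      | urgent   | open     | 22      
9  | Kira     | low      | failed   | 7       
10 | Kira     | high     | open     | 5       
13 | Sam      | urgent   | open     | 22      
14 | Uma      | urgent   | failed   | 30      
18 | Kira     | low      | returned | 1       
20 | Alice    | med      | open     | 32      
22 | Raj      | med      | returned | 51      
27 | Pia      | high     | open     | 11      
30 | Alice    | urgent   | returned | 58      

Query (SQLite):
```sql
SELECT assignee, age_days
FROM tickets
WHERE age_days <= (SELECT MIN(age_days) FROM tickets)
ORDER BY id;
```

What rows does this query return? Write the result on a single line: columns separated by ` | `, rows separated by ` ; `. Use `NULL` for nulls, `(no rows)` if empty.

Scalar subquery: MIN(age_days) over all tickets rows = 1.
Keep rows where age_days <= that value.

Kira | 1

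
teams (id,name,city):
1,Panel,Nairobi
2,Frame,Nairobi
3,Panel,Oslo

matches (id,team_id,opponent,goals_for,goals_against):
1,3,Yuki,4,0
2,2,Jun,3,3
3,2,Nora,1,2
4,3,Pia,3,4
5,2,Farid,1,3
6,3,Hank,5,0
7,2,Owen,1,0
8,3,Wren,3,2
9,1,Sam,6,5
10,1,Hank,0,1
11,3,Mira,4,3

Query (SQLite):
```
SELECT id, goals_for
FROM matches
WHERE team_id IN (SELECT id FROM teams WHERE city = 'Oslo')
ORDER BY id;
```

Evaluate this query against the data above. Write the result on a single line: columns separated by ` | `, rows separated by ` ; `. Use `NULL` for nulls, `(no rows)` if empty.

1 | 4 ; 4 | 3 ; 6 | 5 ; 8 | 3 ; 11 | 4

Inner query: teams.id where city = 'Oslo'.
Outer: keep matches rows whose team_id is in that set.
Inner query → {3}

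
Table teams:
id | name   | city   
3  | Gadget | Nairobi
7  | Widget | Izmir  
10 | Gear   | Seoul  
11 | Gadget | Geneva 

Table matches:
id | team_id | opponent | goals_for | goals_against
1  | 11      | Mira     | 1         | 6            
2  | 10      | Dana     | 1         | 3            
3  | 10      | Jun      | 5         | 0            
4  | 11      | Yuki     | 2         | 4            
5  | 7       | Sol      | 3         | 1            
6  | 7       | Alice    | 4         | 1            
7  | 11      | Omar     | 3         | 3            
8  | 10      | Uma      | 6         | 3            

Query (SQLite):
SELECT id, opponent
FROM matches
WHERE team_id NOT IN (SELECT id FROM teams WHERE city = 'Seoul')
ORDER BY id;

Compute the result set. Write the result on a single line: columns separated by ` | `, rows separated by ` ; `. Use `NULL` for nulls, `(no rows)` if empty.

Inner query: teams.id where city = 'Seoul'.
Outer: keep matches rows whose team_id is not in that set.
Inner query → {10}

1 | Mira ; 4 | Yuki ; 5 | Sol ; 6 | Alice ; 7 | Omar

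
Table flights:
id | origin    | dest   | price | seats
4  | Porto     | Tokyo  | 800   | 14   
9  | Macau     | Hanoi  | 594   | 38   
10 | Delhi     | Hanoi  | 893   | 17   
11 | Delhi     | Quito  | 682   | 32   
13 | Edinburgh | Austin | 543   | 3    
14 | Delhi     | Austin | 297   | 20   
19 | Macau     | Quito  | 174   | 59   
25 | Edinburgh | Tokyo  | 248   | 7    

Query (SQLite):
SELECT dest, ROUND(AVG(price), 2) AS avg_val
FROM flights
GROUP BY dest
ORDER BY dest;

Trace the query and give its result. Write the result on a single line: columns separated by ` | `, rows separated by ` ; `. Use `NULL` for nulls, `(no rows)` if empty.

Austin | 420 ; Hanoi | 743.5 ; Quito | 428 ; Tokyo | 524

Partition flights by dest; compute ROUND(AVG(price), 2) within each group.
  Austin: ids {13, 14} → ROUND(AVG(price), 2)=420
  Hanoi: ids {9, 10} → ROUND(AVG(price), 2)=743.5
  Quito: ids {11, 19} → ROUND(AVG(price), 2)=428
  Tokyo: ids {4, 25} → ROUND(AVG(price), 2)=524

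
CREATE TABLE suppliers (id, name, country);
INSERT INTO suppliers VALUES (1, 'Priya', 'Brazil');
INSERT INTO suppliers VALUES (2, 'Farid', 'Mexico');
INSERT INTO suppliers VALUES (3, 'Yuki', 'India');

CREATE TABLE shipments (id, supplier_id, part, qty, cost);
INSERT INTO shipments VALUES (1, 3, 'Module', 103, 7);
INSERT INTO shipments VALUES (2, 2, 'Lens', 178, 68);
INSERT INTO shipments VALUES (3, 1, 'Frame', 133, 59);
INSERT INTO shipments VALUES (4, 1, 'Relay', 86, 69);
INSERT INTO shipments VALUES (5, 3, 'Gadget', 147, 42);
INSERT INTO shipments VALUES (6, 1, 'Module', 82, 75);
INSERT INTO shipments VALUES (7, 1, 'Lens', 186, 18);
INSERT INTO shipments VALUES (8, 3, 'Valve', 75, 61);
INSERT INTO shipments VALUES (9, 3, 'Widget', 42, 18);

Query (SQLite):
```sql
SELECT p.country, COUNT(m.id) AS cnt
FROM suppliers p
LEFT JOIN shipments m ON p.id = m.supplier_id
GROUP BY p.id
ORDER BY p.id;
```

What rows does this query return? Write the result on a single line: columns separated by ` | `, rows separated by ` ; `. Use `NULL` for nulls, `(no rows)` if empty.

Brazil | 4 ; Mexico | 1 ; India | 4

LEFT JOIN keeps every suppliers row; unmatched ones get NULL for shipments columns.
Group by suppliers.id and compute COUNT(m.id). COUNT(col) of an all-NULL group is 0.
  1: ids {3, 4, 6, 7} → COUNT(m.id)=4
  2: ids {2} → COUNT(m.id)=1
  3: ids {1, 5, 8, 9} → COUNT(m.id)=4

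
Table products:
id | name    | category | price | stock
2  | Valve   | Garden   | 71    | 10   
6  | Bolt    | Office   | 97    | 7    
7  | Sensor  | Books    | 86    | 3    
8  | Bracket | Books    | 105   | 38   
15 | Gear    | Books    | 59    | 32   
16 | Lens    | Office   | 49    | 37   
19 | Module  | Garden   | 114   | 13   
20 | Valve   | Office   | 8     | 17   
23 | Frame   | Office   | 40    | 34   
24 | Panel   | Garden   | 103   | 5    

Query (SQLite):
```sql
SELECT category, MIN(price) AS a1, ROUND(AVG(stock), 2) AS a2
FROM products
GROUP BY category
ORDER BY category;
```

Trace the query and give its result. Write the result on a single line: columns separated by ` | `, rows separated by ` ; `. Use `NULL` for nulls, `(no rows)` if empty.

Books | 59 | 24.33 ; Garden | 71 | 9.33 ; Office | 8 | 23.75

Group products by category.
Per group compute: MIN(price), ROUND(AVG(stock), 2).
  Books: ids {7, 8, 15} → MIN(price)=59, ROUND(AVG(stock), 2)=24.33
  Garden: ids {2, 19, 24} → MIN(price)=71, ROUND(AVG(stock), 2)=9.33
  Office: ids {6, 16, 20, 23} → MIN(price)=8, ROUND(AVG(stock), 2)=23.75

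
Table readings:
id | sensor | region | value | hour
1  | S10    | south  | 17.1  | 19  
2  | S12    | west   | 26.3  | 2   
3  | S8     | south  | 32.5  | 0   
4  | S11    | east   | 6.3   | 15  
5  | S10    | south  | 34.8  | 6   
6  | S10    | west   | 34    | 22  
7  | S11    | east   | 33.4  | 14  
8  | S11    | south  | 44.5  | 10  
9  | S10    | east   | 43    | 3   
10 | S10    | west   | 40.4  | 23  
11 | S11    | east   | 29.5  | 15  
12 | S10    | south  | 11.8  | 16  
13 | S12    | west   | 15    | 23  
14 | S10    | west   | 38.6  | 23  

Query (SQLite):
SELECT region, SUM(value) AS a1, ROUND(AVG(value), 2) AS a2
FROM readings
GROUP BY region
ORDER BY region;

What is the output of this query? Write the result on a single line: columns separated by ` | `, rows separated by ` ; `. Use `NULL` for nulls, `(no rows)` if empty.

east | 112.2 | 28.05 ; south | 140.7 | 28.14 ; west | 154.3 | 30.86

Group readings by region.
Per group compute: SUM(value), ROUND(AVG(value), 2).
  east: ids {4, 7, 9, 11} → SUM(value)=112.2, ROUND(AVG(value), 2)=28.05
  south: ids {1, 3, 5, 8, 12} → SUM(value)=140.7, ROUND(AVG(value), 2)=28.14
  west: ids {2, 6, 10, 13, 14} → SUM(value)=154.3, ROUND(AVG(value), 2)=30.86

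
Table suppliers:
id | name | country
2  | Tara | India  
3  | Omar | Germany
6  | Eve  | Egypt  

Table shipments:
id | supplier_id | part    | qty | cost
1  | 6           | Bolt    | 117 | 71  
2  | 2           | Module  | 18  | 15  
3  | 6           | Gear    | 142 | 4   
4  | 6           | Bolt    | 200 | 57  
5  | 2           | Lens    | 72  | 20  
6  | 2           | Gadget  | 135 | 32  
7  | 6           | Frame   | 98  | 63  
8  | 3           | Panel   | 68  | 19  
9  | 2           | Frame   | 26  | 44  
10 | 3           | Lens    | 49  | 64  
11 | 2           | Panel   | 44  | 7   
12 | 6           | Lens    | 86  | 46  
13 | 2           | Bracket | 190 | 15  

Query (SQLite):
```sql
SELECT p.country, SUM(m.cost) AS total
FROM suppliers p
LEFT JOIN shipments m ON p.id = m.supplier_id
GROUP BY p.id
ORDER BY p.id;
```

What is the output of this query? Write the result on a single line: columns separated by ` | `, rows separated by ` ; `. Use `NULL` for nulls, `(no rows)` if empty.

India | 133 ; Germany | 83 ; Egypt | 241

LEFT JOIN keeps every suppliers row; unmatched ones get NULL for shipments columns.
Group by suppliers.id and compute SUM(m.cost). SUM over an all-NULL group is NULL.
  2: ids {2, 5, 6, 9, 11, 13} → SUM(m.cost)=133
  3: ids {8, 10} → SUM(m.cost)=83
  6: ids {1, 3, 4, 7, 12} → SUM(m.cost)=241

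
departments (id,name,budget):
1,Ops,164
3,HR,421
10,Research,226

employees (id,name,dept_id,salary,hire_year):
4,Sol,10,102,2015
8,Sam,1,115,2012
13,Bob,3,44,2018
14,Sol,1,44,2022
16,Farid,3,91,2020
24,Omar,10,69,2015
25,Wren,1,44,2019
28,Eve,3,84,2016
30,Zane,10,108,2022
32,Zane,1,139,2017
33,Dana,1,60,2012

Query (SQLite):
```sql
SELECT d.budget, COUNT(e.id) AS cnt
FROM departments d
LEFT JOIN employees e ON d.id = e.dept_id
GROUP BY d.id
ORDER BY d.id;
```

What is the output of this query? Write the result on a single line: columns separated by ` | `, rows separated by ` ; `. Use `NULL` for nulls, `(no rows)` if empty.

164 | 5 ; 421 | 3 ; 226 | 3

LEFT JOIN keeps every departments row; unmatched ones get NULL for employees columns.
Group by departments.id and compute COUNT(e.id). COUNT(col) of an all-NULL group is 0.
  1: ids {8, 14, 25, 32, 33} → COUNT(e.id)=5
  3: ids {13, 16, 28} → COUNT(e.id)=3
  10: ids {4, 24, 30} → COUNT(e.id)=3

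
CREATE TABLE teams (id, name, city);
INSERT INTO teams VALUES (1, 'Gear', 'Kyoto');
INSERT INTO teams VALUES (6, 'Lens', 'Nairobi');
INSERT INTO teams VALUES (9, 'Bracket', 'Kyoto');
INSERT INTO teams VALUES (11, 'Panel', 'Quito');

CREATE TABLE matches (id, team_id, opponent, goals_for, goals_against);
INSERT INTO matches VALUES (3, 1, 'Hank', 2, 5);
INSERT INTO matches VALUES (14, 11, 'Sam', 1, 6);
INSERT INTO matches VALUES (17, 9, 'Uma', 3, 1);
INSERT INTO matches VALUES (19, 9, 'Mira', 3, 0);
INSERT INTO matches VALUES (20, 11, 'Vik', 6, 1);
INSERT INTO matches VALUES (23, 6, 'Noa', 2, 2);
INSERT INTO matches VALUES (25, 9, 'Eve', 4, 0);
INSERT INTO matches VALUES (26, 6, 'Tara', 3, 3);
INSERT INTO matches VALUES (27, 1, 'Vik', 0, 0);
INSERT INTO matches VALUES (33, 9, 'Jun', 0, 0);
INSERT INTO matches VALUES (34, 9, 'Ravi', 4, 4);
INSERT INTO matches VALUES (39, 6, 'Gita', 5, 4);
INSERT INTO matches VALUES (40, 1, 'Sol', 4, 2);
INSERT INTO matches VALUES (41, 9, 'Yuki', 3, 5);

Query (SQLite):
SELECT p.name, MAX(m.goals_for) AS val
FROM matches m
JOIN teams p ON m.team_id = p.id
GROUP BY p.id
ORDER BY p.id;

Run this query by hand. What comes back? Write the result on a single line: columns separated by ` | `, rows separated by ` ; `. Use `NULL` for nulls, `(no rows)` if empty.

Gear | 4 ; Lens | 5 ; Bracket | 4 ; Panel | 6

Join each matches row to its teams via team_id.
Group joined rows by teams.id; compute MAX(m.goals_for) per group.
  1: ids {3, 27, 40} → MAX(m.goals_for)=4
  6: ids {23, 26, 39} → MAX(m.goals_for)=5
  9: ids {17, 19, 25, 33, 34, 41} → MAX(m.goals_for)=4
  11: ids {14, 20} → MAX(m.goals_for)=6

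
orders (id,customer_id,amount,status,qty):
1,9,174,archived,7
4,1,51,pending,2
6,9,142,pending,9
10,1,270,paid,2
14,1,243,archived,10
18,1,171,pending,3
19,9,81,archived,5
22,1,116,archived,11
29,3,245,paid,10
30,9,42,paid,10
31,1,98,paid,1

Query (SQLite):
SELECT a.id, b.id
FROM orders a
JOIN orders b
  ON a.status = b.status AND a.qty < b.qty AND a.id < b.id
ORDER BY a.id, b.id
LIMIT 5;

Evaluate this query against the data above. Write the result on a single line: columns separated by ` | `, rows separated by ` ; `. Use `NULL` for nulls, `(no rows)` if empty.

1 | 14 ; 1 | 22 ; 4 | 6 ; 4 | 18 ; 10 | 29

Pairs (a,b) with same status, a.qty < b.qty, a.id < b.id.
status groups: archived:{1,14,19,22} paid:{10,29,30,31} pending:{4,6,18}
Ordered by (a.id, b.id); first 5.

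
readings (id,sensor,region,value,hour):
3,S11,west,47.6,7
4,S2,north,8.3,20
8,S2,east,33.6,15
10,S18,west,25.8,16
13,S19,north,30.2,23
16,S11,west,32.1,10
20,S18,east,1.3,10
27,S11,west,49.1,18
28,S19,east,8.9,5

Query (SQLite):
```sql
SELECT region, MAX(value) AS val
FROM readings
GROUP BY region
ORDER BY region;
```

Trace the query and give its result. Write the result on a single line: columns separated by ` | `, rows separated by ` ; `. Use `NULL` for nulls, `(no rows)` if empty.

east | 33.6 ; north | 30.2 ; west | 49.1

Partition readings by region; compute MAX(value) within each group.
  east: ids {8, 20, 28} → MAX(value)=33.6
  north: ids {4, 13} → MAX(value)=30.2
  west: ids {3, 10, 16, 27} → MAX(value)=49.1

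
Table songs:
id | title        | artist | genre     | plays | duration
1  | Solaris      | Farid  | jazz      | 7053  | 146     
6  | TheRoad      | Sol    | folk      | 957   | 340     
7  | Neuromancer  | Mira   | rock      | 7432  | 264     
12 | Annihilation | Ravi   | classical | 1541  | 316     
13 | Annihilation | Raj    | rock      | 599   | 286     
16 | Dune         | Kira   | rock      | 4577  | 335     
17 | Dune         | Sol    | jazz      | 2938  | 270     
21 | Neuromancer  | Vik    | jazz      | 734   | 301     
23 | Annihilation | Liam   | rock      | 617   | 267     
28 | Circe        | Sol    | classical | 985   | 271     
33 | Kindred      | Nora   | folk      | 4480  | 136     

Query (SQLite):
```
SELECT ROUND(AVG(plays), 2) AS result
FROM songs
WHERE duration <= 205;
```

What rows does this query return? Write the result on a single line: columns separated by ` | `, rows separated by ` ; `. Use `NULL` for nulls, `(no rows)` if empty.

Rows where duration <= 205 → plays values: [7053, 4480].
AVG = 11533 / 2 (rounded to 2 dp).

5766.5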